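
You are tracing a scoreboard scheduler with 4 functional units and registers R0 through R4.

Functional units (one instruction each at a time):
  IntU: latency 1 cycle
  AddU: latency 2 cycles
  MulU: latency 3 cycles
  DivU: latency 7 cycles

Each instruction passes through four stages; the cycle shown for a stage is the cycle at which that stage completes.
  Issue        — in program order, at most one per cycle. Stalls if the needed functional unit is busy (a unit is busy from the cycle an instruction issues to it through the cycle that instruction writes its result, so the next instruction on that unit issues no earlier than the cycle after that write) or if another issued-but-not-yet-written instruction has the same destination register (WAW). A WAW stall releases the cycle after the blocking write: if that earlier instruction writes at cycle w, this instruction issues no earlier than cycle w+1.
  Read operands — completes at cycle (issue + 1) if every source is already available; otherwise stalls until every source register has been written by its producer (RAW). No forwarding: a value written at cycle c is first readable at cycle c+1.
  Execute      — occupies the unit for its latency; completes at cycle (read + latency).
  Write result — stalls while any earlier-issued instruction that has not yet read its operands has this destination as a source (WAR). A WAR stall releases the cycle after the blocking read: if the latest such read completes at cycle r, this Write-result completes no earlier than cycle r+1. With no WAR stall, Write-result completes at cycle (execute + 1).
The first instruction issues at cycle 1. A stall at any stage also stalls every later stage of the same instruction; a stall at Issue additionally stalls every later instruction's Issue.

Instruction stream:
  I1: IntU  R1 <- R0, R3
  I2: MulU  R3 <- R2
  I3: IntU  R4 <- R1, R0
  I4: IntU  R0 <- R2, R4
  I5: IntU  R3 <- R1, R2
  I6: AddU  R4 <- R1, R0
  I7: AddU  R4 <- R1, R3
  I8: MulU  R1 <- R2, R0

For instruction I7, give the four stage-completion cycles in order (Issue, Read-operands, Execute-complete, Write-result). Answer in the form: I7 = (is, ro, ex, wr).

I7 = (19, 20, 22, 23)

[I1] 1/2/3/4
[I2] 2/3/6/7
[I3] 5/6/7/8  (struct: IntU busy until I1 writes@4)
[I4] 9/10/11/12  (struct: IntU busy until I3 writes@8)
[I5] 13/14/15/16  (struct: IntU busy until I4 writes@12)
[I6] 14/15/17/18
[I7] 19/20/22/23  (struct: AddU busy until I6 writes@18)
[I8] 20/21/24/25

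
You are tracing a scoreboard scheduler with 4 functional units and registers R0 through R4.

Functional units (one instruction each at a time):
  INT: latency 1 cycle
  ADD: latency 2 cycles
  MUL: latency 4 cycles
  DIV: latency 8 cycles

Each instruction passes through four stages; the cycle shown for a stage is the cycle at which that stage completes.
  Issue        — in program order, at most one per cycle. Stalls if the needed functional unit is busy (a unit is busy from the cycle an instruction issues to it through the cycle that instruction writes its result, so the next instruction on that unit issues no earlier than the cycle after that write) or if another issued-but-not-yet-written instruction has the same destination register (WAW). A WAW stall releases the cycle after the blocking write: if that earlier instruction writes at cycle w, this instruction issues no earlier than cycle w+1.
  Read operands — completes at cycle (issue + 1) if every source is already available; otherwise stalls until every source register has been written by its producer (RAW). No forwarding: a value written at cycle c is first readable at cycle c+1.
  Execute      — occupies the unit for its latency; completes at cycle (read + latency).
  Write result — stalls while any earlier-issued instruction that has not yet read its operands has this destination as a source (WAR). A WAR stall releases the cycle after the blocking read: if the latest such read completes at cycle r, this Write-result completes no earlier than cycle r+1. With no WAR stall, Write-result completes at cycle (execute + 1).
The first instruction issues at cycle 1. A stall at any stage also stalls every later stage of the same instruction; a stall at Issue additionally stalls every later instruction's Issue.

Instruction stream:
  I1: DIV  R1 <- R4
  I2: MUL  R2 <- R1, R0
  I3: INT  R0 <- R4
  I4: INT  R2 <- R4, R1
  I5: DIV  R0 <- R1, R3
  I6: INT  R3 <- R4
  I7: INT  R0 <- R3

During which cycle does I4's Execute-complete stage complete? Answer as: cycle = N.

cycle = 20

[I1] 1/2/10/11
[I2] 2/12/16/17  (RAW R1: wait I1 write@11)
[I3] 3/4/5/13  (WAR R0: wait I2 read@12)
[I4] 18/19/20/21  (WAW R2: wait I2 write@17)
[I5] 19/20/28/29
[I6] 22/23/24/25  (struct: INT busy until I4 writes@21)
[I7] 30/31/32/33  (WAW R0: wait I5 write@29)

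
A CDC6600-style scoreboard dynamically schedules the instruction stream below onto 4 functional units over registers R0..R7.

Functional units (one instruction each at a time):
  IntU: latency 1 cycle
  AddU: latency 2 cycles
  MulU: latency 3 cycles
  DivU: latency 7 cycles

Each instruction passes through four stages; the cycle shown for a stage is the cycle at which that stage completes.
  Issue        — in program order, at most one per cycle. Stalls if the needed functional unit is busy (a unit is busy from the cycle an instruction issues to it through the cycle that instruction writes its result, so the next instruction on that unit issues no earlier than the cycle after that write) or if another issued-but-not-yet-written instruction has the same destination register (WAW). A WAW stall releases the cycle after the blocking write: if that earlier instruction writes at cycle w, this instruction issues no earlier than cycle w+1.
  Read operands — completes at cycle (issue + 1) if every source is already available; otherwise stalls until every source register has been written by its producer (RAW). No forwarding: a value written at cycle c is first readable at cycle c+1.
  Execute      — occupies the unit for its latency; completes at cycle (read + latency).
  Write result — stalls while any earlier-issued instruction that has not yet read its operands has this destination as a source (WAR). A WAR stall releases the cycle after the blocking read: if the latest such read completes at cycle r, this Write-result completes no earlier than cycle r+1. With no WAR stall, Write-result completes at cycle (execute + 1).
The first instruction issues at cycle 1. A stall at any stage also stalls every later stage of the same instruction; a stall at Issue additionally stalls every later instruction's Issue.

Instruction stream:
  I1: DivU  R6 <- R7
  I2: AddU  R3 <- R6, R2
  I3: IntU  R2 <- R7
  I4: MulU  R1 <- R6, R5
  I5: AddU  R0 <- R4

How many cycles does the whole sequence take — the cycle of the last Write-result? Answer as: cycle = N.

cycle = 19

cycle 1: I1 dispatched to DivU
cycle 2: I1 operands ready · I2 dispatched to AddU
cycle 3: I3 dispatched to IntU
cycle 4: I3 operands ready · I4 dispatched to MulU
cycle 5: I3 complete
cycle 9: I1 complete
cycle 10: R6←I1
cycle 11: I2 operands ready · I4 operands ready
cycle 12: R2←I3
cycle 13: I2 complete
cycle 14: R3←I2 · I4 complete
cycle 15: R1←I4 · I5 dispatched to AddU
cycle 16: I5 operands ready
cycle 18: I5 complete
cycle 19: R0←I5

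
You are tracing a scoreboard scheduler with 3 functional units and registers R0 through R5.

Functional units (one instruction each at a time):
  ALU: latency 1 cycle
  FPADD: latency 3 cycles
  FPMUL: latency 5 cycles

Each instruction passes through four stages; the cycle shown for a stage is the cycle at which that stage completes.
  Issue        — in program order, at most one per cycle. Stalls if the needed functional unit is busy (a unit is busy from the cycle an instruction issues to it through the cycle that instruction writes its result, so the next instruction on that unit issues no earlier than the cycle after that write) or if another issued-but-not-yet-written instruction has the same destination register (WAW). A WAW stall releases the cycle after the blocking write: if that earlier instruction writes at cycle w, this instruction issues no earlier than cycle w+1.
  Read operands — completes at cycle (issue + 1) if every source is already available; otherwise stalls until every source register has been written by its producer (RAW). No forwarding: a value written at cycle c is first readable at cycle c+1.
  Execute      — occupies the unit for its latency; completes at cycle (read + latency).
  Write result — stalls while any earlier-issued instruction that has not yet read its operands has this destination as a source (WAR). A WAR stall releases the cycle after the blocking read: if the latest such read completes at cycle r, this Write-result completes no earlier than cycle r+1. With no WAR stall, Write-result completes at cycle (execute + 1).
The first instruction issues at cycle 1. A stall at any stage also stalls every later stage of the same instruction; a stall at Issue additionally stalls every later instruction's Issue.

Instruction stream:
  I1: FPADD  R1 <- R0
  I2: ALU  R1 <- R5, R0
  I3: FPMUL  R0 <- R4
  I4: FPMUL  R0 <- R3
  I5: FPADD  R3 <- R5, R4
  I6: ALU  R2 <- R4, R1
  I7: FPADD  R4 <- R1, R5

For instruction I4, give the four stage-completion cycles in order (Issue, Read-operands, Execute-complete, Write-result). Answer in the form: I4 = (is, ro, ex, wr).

[I1] 1/2/5/6
[I2] 7/8/9/10  (WAW R1: wait I1 write@6)
[I3] 8/9/14/15
[I4] 16/17/22/23  (struct: FPMUL busy until I3 writes@15)
[I5] 17/18/21/22
[I6] 18/19/20/21
[I7] 23/24/27/28  (struct: FPADD busy until I5 writes@22)

I4 = (16, 17, 22, 23)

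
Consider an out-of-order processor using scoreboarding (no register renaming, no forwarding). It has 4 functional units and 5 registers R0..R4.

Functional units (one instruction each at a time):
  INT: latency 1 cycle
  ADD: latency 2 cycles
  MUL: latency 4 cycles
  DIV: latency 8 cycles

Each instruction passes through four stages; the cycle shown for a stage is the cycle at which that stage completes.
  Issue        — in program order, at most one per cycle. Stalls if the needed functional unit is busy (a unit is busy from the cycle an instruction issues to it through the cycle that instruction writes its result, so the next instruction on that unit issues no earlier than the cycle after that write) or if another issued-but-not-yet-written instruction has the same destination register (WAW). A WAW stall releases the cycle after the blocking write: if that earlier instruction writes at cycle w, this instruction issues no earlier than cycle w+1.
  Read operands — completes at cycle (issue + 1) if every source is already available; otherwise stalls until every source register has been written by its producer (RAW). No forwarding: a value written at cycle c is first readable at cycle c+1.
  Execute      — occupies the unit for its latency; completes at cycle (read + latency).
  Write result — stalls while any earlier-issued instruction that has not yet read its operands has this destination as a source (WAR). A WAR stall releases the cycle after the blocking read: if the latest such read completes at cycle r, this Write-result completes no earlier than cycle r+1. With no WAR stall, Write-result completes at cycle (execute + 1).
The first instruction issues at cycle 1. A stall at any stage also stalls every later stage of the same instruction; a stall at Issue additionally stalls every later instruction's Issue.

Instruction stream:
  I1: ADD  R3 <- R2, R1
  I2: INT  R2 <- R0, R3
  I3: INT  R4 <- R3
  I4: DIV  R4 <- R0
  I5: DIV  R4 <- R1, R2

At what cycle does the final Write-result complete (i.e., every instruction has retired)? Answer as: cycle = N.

cycle = 34

cycle 1: I1 issues→ADD
cycle 2: I1 reads · I2 issues→INT
cycle 4: I1 exec-done
cycle 5: I1 writes R3
cycle 6: I2 reads
cycle 7: I2 exec-done
cycle 8: I2 writes R2
cycle 9: I3 issues→INT
cycle 10: I3 reads
cycle 11: I3 exec-done
cycle 12: I3 writes R4
cycle 13: I4 issues→DIV
cycle 14: I4 reads
cycle 22: I4 exec-done
cycle 23: I4 writes R4
cycle 24: I5 issues→DIV
cycle 25: I5 reads
cycle 33: I5 exec-done
cycle 34: I5 writes R4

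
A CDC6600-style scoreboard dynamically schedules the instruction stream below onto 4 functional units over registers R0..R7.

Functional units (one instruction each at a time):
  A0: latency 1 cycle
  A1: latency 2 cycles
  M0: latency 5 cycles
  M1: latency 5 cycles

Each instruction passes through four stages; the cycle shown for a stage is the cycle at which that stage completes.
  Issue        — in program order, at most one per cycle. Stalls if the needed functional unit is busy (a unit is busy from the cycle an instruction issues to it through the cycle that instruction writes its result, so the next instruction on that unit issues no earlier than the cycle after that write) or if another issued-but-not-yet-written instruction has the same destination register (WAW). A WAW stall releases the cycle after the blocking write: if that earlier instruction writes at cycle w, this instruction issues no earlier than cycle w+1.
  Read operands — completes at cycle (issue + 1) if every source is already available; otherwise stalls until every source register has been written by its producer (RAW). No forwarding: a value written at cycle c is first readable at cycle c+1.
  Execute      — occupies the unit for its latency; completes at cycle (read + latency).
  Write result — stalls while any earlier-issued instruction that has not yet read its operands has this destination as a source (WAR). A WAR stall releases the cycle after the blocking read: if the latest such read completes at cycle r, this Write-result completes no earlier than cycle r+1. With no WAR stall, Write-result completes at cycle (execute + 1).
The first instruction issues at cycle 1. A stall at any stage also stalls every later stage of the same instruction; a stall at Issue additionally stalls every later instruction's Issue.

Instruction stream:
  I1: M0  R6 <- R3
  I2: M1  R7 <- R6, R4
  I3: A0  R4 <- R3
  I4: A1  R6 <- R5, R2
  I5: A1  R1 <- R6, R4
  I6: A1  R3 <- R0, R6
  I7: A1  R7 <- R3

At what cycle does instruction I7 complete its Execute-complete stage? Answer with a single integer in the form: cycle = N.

c1: I1 issues→M0
c2: I1 reads; I2 issues→M1
c3: I3 issues→A0
c4: I3 reads
c5: I3 exec-done
c7: I1 exec-done
c8: I1 writes R6
c9: I2 reads; I4 issues→A1
c10: I3 writes R4; I4 reads
c12: I4 exec-done
c13: I4 writes R6
c14: I2 exec-done; I5 issues→A1
c15: I2 writes R7; I5 reads
c17: I5 exec-done
c18: I5 writes R1
c19: I6 issues→A1
c20: I6 reads
c22: I6 exec-done
c23: I6 writes R3
c24: I7 issues→A1
c25: I7 reads
c27: I7 exec-done
c28: I7 writes R7

cycle = 27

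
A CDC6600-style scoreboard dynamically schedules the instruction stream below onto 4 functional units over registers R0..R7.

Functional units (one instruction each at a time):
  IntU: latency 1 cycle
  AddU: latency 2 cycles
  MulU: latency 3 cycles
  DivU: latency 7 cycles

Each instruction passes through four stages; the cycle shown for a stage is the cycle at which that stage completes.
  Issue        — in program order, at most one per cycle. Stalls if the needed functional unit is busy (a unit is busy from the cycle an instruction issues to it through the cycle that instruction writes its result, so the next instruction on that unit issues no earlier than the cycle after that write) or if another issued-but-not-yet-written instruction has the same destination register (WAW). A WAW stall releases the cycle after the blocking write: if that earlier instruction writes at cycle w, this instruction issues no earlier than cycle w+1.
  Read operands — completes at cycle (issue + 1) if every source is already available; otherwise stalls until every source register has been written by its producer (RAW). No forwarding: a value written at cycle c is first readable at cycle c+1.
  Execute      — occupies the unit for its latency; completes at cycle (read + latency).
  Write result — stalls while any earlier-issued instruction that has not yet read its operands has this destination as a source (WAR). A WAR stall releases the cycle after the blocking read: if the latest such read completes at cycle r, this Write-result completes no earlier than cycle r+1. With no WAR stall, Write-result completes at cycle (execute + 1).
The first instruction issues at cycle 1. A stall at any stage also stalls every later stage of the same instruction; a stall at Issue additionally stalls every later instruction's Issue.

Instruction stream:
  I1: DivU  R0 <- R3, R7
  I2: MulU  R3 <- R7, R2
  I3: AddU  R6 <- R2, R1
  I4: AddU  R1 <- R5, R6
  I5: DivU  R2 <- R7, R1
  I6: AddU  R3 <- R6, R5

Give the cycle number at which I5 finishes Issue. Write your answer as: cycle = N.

t=1  I1 issues→DivU
t=2  I1 reads · I2 issues→MulU
t=3  I2 reads · I3 issues→AddU
t=4  I3 reads
t=6  I2 exec-done · I3 exec-done
t=7  I2 writes R3 · I3 writes R6
t=8  I4 issues→AddU
t=9  I1 exec-done · I4 reads
t=10  I1 writes R0
t=11  I4 exec-done · I5 issues→DivU
t=12  I4 writes R1
t=13  I5 reads · I6 issues→AddU
t=14  I6 reads
t=16  I6 exec-done
t=17  I6 writes R3
t=20  I5 exec-done
t=21  I5 writes R2

cycle = 11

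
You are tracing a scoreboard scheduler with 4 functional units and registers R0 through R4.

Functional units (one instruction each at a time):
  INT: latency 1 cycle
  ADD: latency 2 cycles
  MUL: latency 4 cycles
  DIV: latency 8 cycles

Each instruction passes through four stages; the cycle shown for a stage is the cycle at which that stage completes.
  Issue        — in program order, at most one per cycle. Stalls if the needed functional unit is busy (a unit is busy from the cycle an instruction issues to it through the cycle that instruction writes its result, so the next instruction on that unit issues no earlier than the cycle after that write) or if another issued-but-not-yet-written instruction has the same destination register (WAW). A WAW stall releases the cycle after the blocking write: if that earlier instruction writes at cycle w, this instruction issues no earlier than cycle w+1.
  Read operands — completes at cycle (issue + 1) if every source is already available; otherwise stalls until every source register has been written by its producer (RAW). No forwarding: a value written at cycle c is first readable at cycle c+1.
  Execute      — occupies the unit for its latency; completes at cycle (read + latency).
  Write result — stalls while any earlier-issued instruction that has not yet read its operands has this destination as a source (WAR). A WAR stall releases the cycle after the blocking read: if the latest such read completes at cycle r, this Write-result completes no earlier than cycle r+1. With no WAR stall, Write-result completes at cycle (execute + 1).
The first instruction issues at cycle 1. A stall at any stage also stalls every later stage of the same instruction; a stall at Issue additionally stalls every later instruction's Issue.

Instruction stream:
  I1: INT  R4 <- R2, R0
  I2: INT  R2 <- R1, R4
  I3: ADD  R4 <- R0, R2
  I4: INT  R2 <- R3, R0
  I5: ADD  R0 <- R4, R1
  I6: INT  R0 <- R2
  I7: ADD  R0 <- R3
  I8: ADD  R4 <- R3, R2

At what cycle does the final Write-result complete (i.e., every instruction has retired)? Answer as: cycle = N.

I1  is:1  ro:2  ex:3  wr:4
I2  is:5  ro:6  ex:7  wr:8  — struct: INT busy until I1 writes@4
I3  is:6  ro:9  ex:11  wr:12  — RAW R2: wait I2 write@8
I4  is:9  ro:10  ex:11  wr:12  — struct: INT busy until I2 writes@8
I5  is:13  ro:14  ex:16  wr:17  — struct: ADD busy until I3 writes@12
I6  is:18  ro:19  ex:20  wr:21  — WAW R0: wait I5 write@17
I7  is:22  ro:23  ex:25  wr:26  — WAW R0: wait I6 write@21
I8  is:27  ro:28  ex:30  wr:31  — struct: ADD busy until I7 writes@26

cycle = 31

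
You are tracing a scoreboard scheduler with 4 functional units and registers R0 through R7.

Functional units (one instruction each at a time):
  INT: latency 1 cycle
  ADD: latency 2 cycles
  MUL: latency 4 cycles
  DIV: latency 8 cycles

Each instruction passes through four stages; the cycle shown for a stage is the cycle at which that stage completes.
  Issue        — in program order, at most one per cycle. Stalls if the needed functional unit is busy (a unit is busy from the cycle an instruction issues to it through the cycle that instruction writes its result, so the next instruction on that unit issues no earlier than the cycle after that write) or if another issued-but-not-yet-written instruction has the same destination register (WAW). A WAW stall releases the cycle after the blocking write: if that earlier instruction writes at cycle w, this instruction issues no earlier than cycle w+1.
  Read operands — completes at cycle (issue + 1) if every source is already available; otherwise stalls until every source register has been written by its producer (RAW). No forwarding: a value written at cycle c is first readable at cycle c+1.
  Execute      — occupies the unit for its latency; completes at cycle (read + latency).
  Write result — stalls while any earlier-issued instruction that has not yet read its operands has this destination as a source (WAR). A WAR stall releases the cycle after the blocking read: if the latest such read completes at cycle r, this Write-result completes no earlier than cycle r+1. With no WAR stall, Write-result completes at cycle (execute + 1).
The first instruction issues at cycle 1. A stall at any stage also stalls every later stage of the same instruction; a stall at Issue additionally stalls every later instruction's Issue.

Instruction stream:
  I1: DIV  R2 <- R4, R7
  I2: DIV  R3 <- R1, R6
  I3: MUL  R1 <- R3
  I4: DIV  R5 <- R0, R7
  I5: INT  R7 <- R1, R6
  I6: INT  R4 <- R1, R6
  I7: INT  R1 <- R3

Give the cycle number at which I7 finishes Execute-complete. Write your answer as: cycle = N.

cycle = 38

I1 -> (1, 2, 10, 11)
I2 -> (12, 13, 21, 22)  // struct: DIV busy until I1 writes@11
I3 -> (13, 23, 27, 28)  // RAW R3: wait I2 write@22
I4 -> (23, 24, 32, 33)  // struct: DIV busy until I2 writes@22
I5 -> (24, 29, 30, 31)  // RAW R1: wait I3 write@28
I6 -> (32, 33, 34, 35)  // struct: INT busy until I5 writes@31
I7 -> (36, 37, 38, 39)  // struct: INT busy until I6 writes@35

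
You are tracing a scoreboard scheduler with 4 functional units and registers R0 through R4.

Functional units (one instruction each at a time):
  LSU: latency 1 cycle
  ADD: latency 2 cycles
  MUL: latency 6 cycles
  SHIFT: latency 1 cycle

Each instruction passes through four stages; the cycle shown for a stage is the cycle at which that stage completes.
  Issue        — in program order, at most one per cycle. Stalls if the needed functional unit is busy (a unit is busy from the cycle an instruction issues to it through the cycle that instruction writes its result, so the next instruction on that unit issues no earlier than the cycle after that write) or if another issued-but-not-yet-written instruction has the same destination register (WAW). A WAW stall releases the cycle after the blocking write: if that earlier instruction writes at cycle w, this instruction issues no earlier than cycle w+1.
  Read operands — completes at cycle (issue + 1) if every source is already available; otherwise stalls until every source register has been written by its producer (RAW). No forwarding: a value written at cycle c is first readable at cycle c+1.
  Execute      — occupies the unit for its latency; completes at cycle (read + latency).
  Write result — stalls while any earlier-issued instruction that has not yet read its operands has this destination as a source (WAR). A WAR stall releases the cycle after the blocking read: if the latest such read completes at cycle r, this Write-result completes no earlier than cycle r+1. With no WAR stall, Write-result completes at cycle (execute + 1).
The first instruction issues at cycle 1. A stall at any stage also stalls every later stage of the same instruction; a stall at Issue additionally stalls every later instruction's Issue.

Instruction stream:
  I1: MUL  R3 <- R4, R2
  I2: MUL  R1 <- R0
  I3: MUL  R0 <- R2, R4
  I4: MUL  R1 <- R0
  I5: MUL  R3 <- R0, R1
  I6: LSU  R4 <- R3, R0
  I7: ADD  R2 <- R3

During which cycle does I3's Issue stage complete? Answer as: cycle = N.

I1 -> (1, 2, 8, 9)
I2 -> (10, 11, 17, 18)  // struct: MUL busy until I1 writes@9
I3 -> (19, 20, 26, 27)  // struct: MUL busy until I2 writes@18
I4 -> (28, 29, 35, 36)  // struct: MUL busy until I3 writes@27
I5 -> (37, 38, 44, 45)  // struct: MUL busy until I4 writes@36
I6 -> (38, 46, 47, 48)  // RAW R3: wait I5 write@45
I7 -> (39, 46, 48, 49)  // RAW R3: wait I5 write@45

cycle = 19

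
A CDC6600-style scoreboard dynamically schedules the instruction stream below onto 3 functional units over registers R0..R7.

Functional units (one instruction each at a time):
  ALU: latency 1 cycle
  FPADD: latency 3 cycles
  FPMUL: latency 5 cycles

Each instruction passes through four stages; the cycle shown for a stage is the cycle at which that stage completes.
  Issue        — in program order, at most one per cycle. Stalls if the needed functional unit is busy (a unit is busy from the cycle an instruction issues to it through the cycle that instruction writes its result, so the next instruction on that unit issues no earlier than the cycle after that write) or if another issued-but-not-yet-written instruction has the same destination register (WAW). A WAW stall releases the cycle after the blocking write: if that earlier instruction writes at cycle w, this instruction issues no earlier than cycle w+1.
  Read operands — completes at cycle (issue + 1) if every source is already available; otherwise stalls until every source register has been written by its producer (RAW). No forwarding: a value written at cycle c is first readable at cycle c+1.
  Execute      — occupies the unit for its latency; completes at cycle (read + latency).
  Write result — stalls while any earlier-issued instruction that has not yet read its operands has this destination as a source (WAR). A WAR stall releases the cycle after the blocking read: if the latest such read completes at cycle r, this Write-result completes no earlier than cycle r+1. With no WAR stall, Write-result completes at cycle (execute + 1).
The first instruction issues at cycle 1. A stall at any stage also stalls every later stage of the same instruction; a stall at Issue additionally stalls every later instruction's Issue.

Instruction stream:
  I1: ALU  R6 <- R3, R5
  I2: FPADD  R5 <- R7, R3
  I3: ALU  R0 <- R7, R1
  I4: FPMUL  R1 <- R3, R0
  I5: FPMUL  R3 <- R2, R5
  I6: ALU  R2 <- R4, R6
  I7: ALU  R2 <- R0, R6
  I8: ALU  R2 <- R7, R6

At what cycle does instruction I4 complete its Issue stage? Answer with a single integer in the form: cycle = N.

cycle = 6

I1 -> (1, 2, 3, 4)
I2 -> (2, 3, 6, 7)
I3 -> (5, 6, 7, 8)  // struct: ALU busy until I1 writes@4
I4 -> (6, 9, 14, 15)  // RAW R0: wait I3 write@8
I5 -> (16, 17, 22, 23)  // struct: FPMUL busy until I4 writes@15
I6 -> (17, 18, 19, 20)
I7 -> (21, 22, 23, 24)  // struct: ALU busy until I6 writes@20
I8 -> (25, 26, 27, 28)  // struct: ALU busy until I7 writes@24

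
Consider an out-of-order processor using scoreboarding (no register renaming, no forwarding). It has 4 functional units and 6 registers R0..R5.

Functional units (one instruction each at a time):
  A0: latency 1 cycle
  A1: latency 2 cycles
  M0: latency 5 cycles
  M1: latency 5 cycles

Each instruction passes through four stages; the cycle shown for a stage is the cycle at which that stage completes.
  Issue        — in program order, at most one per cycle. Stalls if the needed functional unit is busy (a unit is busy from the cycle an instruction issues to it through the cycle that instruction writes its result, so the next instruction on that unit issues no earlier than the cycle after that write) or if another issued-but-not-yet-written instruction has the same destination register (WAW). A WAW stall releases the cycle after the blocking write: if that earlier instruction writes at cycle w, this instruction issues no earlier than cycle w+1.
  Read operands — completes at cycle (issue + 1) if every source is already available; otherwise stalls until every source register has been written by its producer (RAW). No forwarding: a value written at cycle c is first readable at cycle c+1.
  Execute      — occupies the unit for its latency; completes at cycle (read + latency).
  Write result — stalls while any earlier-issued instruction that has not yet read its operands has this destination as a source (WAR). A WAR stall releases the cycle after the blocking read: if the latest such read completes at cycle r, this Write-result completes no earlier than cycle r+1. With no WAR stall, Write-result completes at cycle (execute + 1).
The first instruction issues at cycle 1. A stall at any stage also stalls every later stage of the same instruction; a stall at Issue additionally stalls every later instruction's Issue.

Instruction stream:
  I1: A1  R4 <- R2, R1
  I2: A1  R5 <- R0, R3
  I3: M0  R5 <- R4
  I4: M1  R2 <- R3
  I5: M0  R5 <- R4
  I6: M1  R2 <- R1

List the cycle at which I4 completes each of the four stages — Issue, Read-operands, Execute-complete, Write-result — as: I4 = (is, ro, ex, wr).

t=1  issue I1 (A1)
t=2  I1 read-ops
t=4  I1 finished on A1
t=5  I1→R4
t=6  issue I2 (A1)
t=7  I2 read-ops
t=9  I2 finished on A1
t=10  I2→R5
t=11  issue I3 (M0)
t=12  I3 read-ops | issue I4 (M1)
t=13  I4 read-ops
t=17  I3 finished on M0
t=18  I3→R5 | I4 finished on M1
t=19  I4→R2 | issue I5 (M0)
t=20  I5 read-ops | issue I6 (M1)
t=21  I6 read-ops
t=25  I5 finished on M0
t=26  I5→R5 | I6 finished on M1
t=27  I6→R2

I4 = (12, 13, 18, 19)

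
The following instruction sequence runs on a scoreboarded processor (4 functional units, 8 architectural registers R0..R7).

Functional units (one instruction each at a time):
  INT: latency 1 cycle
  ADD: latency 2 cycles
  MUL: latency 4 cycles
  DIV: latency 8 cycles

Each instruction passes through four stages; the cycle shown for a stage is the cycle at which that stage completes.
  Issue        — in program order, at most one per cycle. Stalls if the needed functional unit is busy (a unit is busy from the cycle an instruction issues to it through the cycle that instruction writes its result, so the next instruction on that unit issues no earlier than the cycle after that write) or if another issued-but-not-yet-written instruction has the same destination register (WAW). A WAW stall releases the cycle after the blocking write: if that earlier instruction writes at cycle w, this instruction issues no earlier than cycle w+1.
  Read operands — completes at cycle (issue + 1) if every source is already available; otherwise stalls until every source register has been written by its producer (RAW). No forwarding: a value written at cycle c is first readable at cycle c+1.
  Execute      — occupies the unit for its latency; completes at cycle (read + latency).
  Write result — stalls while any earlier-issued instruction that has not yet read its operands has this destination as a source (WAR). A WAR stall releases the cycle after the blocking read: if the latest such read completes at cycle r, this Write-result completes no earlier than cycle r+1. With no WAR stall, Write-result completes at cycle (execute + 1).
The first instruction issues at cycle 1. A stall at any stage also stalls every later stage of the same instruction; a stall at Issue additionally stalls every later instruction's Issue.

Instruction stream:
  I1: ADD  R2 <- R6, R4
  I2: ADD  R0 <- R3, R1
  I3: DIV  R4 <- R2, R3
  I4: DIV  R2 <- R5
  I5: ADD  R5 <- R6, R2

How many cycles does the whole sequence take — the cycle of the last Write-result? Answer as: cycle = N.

cycle = 32

cycle 1: issue I1 (ADD)
cycle 2: I1 read-ops
cycle 4: I1 finished on ADD
cycle 5: I1→R2
cycle 6: issue I2 (ADD)
cycle 7: I2 read-ops · issue I3 (DIV)
cycle 8: I3 read-ops
cycle 9: I2 finished on ADD
cycle 10: I2→R0
cycle 16: I3 finished on DIV
cycle 17: I3→R4
cycle 18: issue I4 (DIV)
cycle 19: I4 read-ops · issue I5 (ADD)
cycle 27: I4 finished on DIV
cycle 28: I4→R2
cycle 29: I5 read-ops
cycle 31: I5 finished on ADD
cycle 32: I5→R5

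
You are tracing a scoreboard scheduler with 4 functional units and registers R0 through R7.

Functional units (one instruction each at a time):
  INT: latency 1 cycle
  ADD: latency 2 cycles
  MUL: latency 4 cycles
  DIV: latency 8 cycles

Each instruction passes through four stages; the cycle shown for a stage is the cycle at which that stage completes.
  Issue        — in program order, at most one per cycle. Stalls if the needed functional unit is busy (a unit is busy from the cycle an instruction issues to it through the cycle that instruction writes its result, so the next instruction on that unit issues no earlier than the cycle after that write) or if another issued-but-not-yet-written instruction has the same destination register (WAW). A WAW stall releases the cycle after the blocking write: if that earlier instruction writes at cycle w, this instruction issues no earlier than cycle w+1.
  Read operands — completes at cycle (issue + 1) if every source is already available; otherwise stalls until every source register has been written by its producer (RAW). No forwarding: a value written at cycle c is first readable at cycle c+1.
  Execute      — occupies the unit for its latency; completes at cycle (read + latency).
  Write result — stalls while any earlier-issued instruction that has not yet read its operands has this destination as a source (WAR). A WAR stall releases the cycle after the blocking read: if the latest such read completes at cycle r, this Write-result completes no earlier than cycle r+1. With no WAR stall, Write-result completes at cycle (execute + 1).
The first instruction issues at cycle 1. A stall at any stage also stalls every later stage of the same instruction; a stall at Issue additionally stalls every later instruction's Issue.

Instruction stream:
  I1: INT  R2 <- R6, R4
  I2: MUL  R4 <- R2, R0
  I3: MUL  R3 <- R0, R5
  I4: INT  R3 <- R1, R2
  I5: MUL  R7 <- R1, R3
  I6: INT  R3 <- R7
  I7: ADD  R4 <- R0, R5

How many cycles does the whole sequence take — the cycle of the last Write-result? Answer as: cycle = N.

t=1  I1 issues→INT
t=2  I1 reads | I2 issues→MUL
t=3  I1 exec-done
t=4  I1 writes R2
t=5  I2 reads
t=9  I2 exec-done
t=10  I2 writes R4
t=11  I3 issues→MUL
t=12  I3 reads
t=16  I3 exec-done
t=17  I3 writes R3
t=18  I4 issues→INT
t=19  I4 reads | I5 issues→MUL
t=20  I4 exec-done
t=21  I4 writes R3
t=22  I5 reads | I6 issues→INT
t=23  I7 issues→ADD
t=24  I7 reads
t=26  I5 exec-done | I7 exec-done
t=27  I5 writes R7 | I7 writes R4
t=28  I6 reads
t=29  I6 exec-done
t=30  I6 writes R3

cycle = 30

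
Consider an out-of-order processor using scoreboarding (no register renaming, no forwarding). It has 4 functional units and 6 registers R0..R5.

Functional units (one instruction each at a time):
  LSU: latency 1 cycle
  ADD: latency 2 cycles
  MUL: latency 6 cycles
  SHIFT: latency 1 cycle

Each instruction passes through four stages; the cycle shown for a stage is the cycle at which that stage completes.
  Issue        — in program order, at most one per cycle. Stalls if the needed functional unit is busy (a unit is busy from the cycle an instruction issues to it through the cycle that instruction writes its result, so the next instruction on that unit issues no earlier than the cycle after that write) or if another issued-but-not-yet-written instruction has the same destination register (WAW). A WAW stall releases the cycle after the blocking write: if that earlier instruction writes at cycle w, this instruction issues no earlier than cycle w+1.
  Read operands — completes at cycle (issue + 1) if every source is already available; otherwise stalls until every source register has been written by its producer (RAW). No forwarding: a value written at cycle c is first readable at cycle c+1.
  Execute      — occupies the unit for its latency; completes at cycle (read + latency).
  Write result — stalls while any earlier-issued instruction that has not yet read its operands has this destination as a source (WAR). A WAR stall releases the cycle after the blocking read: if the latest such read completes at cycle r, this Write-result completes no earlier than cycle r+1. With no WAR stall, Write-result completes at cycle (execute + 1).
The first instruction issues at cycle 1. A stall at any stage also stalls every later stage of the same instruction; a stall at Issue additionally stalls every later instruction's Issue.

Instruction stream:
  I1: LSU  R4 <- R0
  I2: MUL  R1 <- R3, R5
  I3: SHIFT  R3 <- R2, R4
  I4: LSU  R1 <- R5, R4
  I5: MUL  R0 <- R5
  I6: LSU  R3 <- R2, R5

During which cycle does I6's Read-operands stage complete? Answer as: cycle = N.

cycle = 16

I1 -> (1, 2, 3, 4)
I2 -> (2, 3, 9, 10)
I3 -> (3, 5, 6, 7)  // RAW R4: wait I1 write@4
I4 -> (11, 12, 13, 14)  // WAW R1: wait I2 write@10
I5 -> (12, 13, 19, 20)
I6 -> (15, 16, 17, 18)  // struct: LSU busy until I4 writes@14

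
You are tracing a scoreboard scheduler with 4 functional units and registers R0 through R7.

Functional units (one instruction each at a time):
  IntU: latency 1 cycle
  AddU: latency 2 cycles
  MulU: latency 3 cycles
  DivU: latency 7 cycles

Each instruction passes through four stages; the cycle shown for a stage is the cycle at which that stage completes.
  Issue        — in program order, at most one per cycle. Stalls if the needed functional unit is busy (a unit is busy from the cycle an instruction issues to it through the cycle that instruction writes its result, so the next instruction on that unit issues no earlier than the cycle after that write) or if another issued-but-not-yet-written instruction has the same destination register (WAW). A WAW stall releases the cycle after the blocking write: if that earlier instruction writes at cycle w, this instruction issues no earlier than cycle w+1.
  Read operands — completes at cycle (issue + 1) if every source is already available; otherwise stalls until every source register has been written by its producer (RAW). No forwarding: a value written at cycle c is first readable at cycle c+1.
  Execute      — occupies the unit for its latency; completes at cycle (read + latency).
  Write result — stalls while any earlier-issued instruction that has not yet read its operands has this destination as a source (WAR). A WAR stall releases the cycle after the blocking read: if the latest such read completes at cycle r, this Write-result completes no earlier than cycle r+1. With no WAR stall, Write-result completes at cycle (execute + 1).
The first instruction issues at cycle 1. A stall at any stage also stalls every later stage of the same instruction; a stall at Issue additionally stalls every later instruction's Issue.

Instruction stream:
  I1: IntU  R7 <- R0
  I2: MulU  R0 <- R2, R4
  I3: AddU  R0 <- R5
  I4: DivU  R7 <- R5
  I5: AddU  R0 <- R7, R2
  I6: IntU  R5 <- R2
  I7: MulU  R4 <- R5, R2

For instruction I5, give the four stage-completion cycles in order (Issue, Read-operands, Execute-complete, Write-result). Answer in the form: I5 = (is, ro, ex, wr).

I1 -> (1, 2, 3, 4)
I2 -> (2, 3, 6, 7)
I3 -> (8, 9, 11, 12)  // WAW R0: wait I2 write@7
I4 -> (9, 10, 17, 18)
I5 -> (13, 19, 21, 22)  // struct: AddU busy until I3 writes@12, RAW R7: wait I4 write@18
I6 -> (14, 15, 16, 17)
I7 -> (15, 18, 21, 22)  // RAW R5: wait I6 write@17

I5 = (13, 19, 21, 22)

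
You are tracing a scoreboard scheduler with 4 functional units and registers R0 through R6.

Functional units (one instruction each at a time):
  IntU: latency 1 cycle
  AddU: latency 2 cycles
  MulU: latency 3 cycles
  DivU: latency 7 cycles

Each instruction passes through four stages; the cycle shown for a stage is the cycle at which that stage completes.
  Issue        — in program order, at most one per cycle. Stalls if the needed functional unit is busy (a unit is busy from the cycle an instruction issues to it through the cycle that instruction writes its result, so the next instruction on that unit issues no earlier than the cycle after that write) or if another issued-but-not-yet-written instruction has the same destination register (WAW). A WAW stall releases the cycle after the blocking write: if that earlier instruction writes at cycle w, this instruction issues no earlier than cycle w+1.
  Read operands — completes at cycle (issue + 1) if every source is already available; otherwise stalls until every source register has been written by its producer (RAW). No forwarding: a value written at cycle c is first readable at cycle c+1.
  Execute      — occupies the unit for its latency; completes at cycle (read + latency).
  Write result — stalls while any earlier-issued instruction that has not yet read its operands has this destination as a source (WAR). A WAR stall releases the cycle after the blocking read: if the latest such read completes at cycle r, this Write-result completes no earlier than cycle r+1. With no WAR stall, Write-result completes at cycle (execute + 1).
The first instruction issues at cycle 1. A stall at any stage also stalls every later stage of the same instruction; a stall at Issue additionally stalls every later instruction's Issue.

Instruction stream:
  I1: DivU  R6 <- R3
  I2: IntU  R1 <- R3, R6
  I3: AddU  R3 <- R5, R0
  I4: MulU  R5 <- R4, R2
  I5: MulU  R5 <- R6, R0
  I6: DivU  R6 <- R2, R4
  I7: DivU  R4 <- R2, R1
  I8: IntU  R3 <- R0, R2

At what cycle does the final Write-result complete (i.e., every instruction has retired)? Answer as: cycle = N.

  I1 | 1 | 2 | 9 | 10
  I2 | 2 | 11 | 12 | 13   RAW R6: wait I1 write@10
  I3 | 3 | 4 | 6 | 12   WAR R3: wait I2 read@11
  I4 | 4 | 5 | 8 | 9
  I5 | 10 | 11 | 14 | 15   struct: MulU busy until I4 writes@9
  I6 | 11 | 12 | 19 | 20
  I7 | 21 | 22 | 29 | 30   struct: DivU busy until I6 writes@20
  I8 | 22 | 23 | 24 | 25

cycle = 30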